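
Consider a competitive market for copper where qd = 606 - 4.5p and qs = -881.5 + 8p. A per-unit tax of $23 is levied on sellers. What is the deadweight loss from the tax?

Pre-tax equilibrium: p* = 119, q* = 70.5.
Tax on sellers shifts supply to qs = -881.5 + 8(p − 23) = -1065.5 + 8p.
606 - 4.5p = -1065.5 + 8p gives buyer price pb = 133.72; sellers receive ps = 133.72 − 23 = 110.72.
New quantity: q = 606 − 4.5(133.72) = 4.26.
DWL = ½ × 23 × (70.5 − 4.26) = 761.76.

Deadweight loss = 761.76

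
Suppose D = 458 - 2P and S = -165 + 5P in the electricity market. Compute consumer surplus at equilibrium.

Consumer surplus = 19600

Equilibrium: 458 - 2P = -165 + 5P gives P* = 89, Q* = 280.
Demand choke price (D = 0): P = 229.
CS = ½(229 − 89)(280) = 19600.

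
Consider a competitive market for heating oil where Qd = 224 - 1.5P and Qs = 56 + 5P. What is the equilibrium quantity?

Set Qd = Qs: 224 - 1.5P = 56 + 5P.
168 = 6.5P, so P* = 336/13.
Q* = 224 − 1.5(336/13) = 2408/13.

Q* = 2408/13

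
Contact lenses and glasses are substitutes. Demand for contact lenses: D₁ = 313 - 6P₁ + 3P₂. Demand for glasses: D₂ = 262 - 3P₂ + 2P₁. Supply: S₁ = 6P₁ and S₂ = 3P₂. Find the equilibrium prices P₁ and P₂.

P₁ = 444/11, P₂ = 1885/33

Market 1: 313 - 6P₁ + 3P₂ = 6P₁ → 12P₁ - 3P₂ = 313.
Market 2: 6P₂ - 2P₁ = 262.
Eliminating P₂: 6×(1) + 3×(2) gives 66P₁ = 2664, so P₁ = 444/11.
Back-substitute into (2): P₂ = (262 + 2×444/11) / 6 = 1885/33.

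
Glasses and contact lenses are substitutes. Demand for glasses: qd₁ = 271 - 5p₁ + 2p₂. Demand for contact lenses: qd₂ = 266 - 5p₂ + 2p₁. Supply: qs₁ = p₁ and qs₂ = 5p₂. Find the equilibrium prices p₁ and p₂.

p₁ = 1621/28, p₂ = 1069/28

Market 1: 271 - 5p₁ + 2p₂ = p₁ → 6p₁ - 2p₂ = 271.
Market 2: 10p₂ - 2p₁ = 266.
Eliminating p₂: 10×(1) + 2×(2) gives 56p₁ = 3242, so p₁ = 1621/28.
Back-substitute into (2): p₂ = (266 + 2×1621/28) / 10 = 1069/28.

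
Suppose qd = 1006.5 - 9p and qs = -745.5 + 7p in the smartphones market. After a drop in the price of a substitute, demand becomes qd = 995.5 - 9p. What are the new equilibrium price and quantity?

p' = 108.8125, q' = 16.1875

Original equilibrium: p* = 109.5, q* = 21.
New equilibrium: 995.5 - 9p = -745.5 + 7p, so 1741 = 16p and p' = 108.8125; q' = 995.5 − 9(108.8125) = 16.1875.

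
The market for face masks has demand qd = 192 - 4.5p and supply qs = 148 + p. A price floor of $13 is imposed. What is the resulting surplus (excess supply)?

Equilibrium price would be p* = 8, so the floor at 13 binds.
At p = 13: qd = 133.5, qs = 161.
Surplus = 161 − 133.5 = 27.5.

Surplus = 27.5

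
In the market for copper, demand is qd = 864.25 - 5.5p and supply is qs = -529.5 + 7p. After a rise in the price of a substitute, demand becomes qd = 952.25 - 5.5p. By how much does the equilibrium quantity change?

Δq = 49.28

Original equilibrium: p* = 111.5, q* = 251.
New equilibrium: 952.25 - 5.5p = -529.5 + 7p, so 1481.75 = 12.5p and p' = 118.54; q' = 952.25 − 5.5(118.54) = 300.28.
Change in quantity: 300.28 − 251 = 49.28.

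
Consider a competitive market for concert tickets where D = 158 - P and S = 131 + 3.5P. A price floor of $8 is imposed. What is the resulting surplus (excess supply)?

Equilibrium price would be P* = 6, so the floor at 8 binds.
At P = 8: D = 150, S = 159.
Surplus = 159 − 150 = 9.

Surplus = 9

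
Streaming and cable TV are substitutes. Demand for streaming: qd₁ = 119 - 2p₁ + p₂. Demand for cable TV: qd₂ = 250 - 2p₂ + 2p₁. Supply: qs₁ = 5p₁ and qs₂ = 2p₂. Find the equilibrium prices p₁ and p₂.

Market 1: 119 - 2p₁ + p₂ = 5p₁ → 7p₁ - p₂ = 119.
Market 2: 4p₂ - 2p₁ = 250.
Eliminating p₂: 4×(1) + 1×(2) gives 26p₁ = 726, so p₁ = 363/13.
Back-substitute into (2): p₂ = (250 + 2×363/13) / 4 = 994/13.

p₁ = 363/13, p₂ = 994/13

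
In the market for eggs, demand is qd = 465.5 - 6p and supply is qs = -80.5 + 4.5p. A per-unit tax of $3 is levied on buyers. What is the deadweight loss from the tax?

Deadweight loss = 81/7

Pre-tax equilibrium: p* = 52, q* = 153.5.
Tax on buyers shifts demand to qd = 465.5 − 6(p + 3) = 447.5 - 6p.
447.5 - 6p = -80.5 + 4.5p gives seller price ps = 352/7; buyers pay pb = 352/7 + 3 = 373/7.
New quantity: q = 465.5 − 6(373/7) = 2041/14.
DWL = ½ × 3 × (153.5 − 2041/14) = 81/7.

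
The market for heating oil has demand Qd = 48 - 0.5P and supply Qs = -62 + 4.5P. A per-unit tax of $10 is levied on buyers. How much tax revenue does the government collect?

Tax revenue = 325

Pre-tax equilibrium: P* = 22, Q* = 37.
Tax on buyers shifts demand to Qd = 48 − 0.5(P + 10) = 43 - 0.5P.
43 - 0.5P = -62 + 4.5P gives seller price Ps = 21; buyers pay Pb = 21 + 10 = 31.
New quantity: Q = 48 − 0.5(31) = 32.5.
Revenue = 10 × 32.5 = 325.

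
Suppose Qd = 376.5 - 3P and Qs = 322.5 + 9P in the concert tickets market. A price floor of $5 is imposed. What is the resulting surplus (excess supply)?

Equilibrium price would be P* = 4.5, so the floor at 5 binds.
At P = 5: Qd = 361.5, Qs = 367.5.
Surplus = 367.5 − 361.5 = 6.

Surplus = 6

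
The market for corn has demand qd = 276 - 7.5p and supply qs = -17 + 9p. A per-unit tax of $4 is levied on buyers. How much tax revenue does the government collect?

Tax revenue = 5564/11

Pre-tax equilibrium: p* = 586/33, q* = 1571/11.
Tax on buyers shifts demand to qd = 276 − 7.5(p + 4) = 246 - 7.5p.
246 - 7.5p = -17 + 9p gives seller price ps = 526/33; buyers pay pb = 526/33 + 4 = 658/33.
New quantity: q = 276 − 7.5(658/33) = 1391/11.
Revenue = 4 × 1391/11 = 5564/11.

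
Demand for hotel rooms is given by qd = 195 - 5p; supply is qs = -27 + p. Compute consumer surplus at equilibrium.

Consumer surplus = 10

Equilibrium: 195 - 5p = -27 + p gives p* = 37, q* = 10.
Demand choke price (qd = 0): p = 39.
CS = ½(39 − 37)(10) = 10.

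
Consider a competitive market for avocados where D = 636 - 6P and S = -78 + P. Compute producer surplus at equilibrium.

Producer surplus = 288

Equilibrium: 636 - 6P = -78 + P gives P* = 102, Q* = 24.
Supply starts at P = 78 (where S = 0).
PS = ½(102 − 78)(24) = 288.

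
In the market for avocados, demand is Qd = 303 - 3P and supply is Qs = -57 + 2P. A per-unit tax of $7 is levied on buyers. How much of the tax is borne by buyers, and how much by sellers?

Buyers bear $2.8, sellers bear $4.2

Pre-tax equilibrium: P* = 72, Q* = 87.
Tax on buyers shifts demand to Qd = 303 − 3(P + 7) = 282 - 3P.
282 - 3P = -57 + 2P gives seller price Ps = 67.8; buyers pay Pb = 67.8 + 7 = 74.8.
New quantity: Q = 303 − 3(74.8) = 78.6.
Buyer burden = 74.8 − 72 = 2.8; seller burden = 72 − 67.8 = 4.2.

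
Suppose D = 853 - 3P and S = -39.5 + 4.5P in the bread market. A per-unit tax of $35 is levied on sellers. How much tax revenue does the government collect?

Pre-tax equilibrium: P* = 119, Q* = 496.
Tax on sellers shifts supply to S = -39.5 + 4.5(P − 35) = -197 + 4.5P.
853 - 3P = -197 + 4.5P gives buyer price Pb = 140; sellers receive Ps = 140 − 35 = 105.
New quantity: Q = 853 − 3(140) = 433.
Revenue = 35 × 433 = 15155.

Tax revenue = 15155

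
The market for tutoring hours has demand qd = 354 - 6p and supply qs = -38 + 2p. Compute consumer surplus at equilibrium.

Equilibrium: 354 - 6p = -38 + 2p gives p* = 49, q* = 60.
Demand choke price (qd = 0): p = 59.
CS = ½(59 − 49)(60) = 300.

Consumer surplus = 300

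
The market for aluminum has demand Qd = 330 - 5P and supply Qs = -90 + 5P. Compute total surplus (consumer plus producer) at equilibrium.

Equilibrium: 330 - 5P = -90 + 5P gives P* = 42, Q* = 120.
Demand choke price: P = 66; supply starts at P = 18.
CS = ½(66 − 42)(120) = 1440; PS = ½(42 − 18)(120) = 1440.

Total surplus = 2880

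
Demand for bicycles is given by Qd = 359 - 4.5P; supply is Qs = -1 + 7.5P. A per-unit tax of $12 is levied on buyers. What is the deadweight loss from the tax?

Pre-tax equilibrium: P* = 30, Q* = 224.
Tax on buyers shifts demand to Qd = 359 − 4.5(P + 12) = 305 - 4.5P.
305 - 4.5P = -1 + 7.5P gives seller price Ps = 25.5; buyers pay Pb = 25.5 + 12 = 37.5.
New quantity: Q = 359 − 4.5(37.5) = 190.25.
DWL = ½ × 12 × (224 − 190.25) = 202.5.

Deadweight loss = 202.5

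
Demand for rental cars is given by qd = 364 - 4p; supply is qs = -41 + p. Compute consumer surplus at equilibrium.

Consumer surplus = 200

Equilibrium: 364 - 4p = -41 + p gives p* = 81, q* = 40.
Demand choke price (qd = 0): p = 91.
CS = ½(91 − 81)(40) = 200.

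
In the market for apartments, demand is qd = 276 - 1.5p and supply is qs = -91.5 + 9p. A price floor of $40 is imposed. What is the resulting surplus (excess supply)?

Equilibrium price would be p* = 35, so the floor at 40 binds.
At p = 40: qd = 216, qs = 268.5.
Surplus = 268.5 − 216 = 52.5.

Surplus = 52.5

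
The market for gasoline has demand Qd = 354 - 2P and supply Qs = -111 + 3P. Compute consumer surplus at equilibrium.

Equilibrium: 354 - 2P = -111 + 3P gives P* = 93, Q* = 168.
Demand choke price (Qd = 0): P = 177.
CS = ½(177 − 93)(168) = 7056.

Consumer surplus = 7056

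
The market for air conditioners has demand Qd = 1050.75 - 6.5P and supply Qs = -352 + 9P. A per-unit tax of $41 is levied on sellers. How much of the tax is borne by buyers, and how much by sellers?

Buyers bear 738/31, sellers bear 533/31

Pre-tax equilibrium: P* = 90.5, Q* = 462.5.
Tax on sellers shifts supply to Qs = -352 + 9(P − 41) = -721 + 9P.
1050.75 - 6.5P = -721 + 9P gives buyer price Pb = 7087/62; sellers receive Ps = 7087/62 − 41 = 4545/62.
New quantity: Q = 1050.75 − 6.5(7087/62) = 19081/62.
Buyer burden = 7087/62 − 90.5 = 738/31; seller burden = 90.5 − 4545/62 = 533/31.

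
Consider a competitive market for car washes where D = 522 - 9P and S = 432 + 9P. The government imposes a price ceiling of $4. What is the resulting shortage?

Shortage = 18

Equilibrium price would be P* = 5, so the ceiling at 4 binds.
At P = 4: D = 522 − 9(4) = 486, S = 432 + 9(4) = 468.
Shortage = 486 − 468 = 18.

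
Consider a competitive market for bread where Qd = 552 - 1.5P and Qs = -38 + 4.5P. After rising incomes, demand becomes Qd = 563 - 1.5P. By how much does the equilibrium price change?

Original equilibrium: P* = 295/3, Q* = 404.5.
New equilibrium: 563 - 1.5P = -38 + 4.5P, so 601 = 6P and P' = 601/6; Q' = 563 − 1.5(601/6) = 412.75.
Change in price: 601/6 − 295/3 = 11/6.

ΔP = 11/6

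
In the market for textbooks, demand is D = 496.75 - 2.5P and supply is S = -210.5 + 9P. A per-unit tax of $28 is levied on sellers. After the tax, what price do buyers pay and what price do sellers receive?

Buyers pay 3837/46, sellers receive 2549/46

Pre-tax equilibrium: P* = 61.5, Q* = 343.
Tax on sellers shifts supply to S = -210.5 + 9(P − 28) = -462.5 + 9P.
496.75 - 2.5P = -462.5 + 9P gives buyer price Pb = 3837/46; sellers receive Ps = 3837/46 − 28 = 2549/46.
New quantity: Q = 496.75 − 2.5(3837/46) = 6629/23.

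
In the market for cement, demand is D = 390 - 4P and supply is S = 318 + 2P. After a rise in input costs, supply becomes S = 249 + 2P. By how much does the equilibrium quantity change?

ΔQ = -46

Original equilibrium: P* = 12, Q* = 342.
New equilibrium: 390 - 4P = 249 + 2P, so 141 = 6P and P' = 23.5; Q' = 390 − 4(23.5) = 296.
Change in quantity: 296 − 342 = -46.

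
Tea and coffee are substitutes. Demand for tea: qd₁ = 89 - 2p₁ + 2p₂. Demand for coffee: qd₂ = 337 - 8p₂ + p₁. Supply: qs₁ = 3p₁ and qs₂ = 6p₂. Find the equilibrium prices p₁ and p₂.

p₁ = 480/17, p₂ = 887/34

Market 1: 89 - 2p₁ + 2p₂ = 3p₁ → 5p₁ - 2p₂ = 89.
Market 2: 14p₂ - p₁ = 337.
Eliminating p₂: 14×(1) + 2×(2) gives 68p₁ = 1920, so p₁ = 480/17.
Back-substitute into (2): p₂ = (337 + 1×480/17) / 14 = 887/34.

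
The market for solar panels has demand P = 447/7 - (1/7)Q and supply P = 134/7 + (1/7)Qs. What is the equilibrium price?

Set the two price expressions equal: 447/7 - (1/7)Q = 134/7 + (1/7)Q.
313/7 = (2/7)Q, so Q* = 156.5.
P* = 447/7 − (1/7)(156.5) = 41.5.

P* = 41.5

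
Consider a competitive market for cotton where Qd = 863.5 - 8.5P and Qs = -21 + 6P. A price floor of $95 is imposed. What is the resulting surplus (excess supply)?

Equilibrium price would be P* = 61, so the floor at 95 binds.
At P = 95: Qd = 56, Qs = 549.
Surplus = 549 − 56 = 493.

Surplus = 493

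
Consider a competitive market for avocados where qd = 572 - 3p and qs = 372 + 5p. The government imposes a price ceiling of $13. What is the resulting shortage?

Shortage = 96

Equilibrium price would be p* = 25, so the ceiling at 13 binds.
At p = 13: qd = 572 − 3(13) = 533, qs = 372 + 5(13) = 437.
Shortage = 533 − 437 = 96.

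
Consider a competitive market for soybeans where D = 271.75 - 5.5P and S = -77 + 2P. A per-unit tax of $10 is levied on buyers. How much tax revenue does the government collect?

Pre-tax equilibrium: P* = 46.5, Q* = 16.
Tax on buyers shifts demand to D = 271.75 − 5.5(P + 10) = 216.75 - 5.5P.
216.75 - 5.5P = -77 + 2P gives seller price Ps = 235/6; buyers pay Pb = 235/6 + 10 = 295/6.
New quantity: Q = 271.75 − 5.5(295/6) = 4/3.
Revenue = 10 × 4/3 = 40/3.

Tax revenue = 40/3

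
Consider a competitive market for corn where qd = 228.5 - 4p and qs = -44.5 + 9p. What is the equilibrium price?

p* = 21

Set qd = qs: 228.5 - 4p = -44.5 + 9p.
273 = 13p, so p* = 21.
q* = 228.5 − 4(21) = 144.5.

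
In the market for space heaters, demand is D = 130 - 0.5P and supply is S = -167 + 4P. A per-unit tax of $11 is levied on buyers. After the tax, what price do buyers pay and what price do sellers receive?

Pre-tax equilibrium: P* = 66, Q* = 97.
Tax on buyers shifts demand to D = 130 − 0.5(P + 11) = 124.5 - 0.5P.
124.5 - 0.5P = -167 + 4P gives seller price Ps = 583/9; buyers pay Pb = 583/9 + 11 = 682/9.
New quantity: Q = 130 − 0.5(682/9) = 829/9.

Buyers pay 682/9, sellers receive 583/9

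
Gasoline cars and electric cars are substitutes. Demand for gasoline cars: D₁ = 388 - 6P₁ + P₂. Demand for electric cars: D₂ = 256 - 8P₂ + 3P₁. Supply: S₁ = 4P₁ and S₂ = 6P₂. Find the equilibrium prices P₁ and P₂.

P₁ = 5688/137, P₂ = 3724/137

Market 1: 388 - 6P₁ + P₂ = 4P₁ → 10P₁ - P₂ = 388.
Market 2: 14P₂ - 3P₁ = 256.
Eliminating P₂: 14×(1) + 1×(2) gives 137P₁ = 5688, so P₁ = 5688/137.
Back-substitute into (2): P₂ = (256 + 3×5688/137) / 14 = 3724/137.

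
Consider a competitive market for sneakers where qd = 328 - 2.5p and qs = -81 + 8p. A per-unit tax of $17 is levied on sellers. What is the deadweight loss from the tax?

Deadweight loss = 5780/21

Pre-tax equilibrium: p* = 818/21, q* = 4843/21.
Tax on sellers shifts supply to qs = -81 + 8(p − 17) = -217 + 8p.
328 - 2.5p = -217 + 8p gives buyer price pb = 1090/21; sellers receive ps = 1090/21 − 17 = 733/21.
New quantity: q = 328 − 2.5(1090/21) = 4163/21.
DWL = ½ × 17 × (4843/21 − 4163/21) = 5780/21.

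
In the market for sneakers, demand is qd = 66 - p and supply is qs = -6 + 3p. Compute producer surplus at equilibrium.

Producer surplus = 384

Equilibrium: 66 - p = -6 + 3p gives p* = 18, q* = 48.
Supply starts at p = 2 (where qs = 0).
PS = ½(18 − 2)(48) = 384.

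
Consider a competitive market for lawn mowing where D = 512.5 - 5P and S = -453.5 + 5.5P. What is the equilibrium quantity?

Q* = 52.5

Set D = S: 512.5 - 5P = -453.5 + 5.5P.
966 = 10.5P, so P* = 92.
Q* = 512.5 − 5(92) = 52.5.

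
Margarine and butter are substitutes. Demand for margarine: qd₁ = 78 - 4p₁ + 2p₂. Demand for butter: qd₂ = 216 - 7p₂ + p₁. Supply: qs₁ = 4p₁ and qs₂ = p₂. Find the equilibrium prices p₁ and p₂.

p₁ = 528/31, p₂ = 903/31

Market 1: 78 - 4p₁ + 2p₂ = 4p₁ → 8p₁ - 2p₂ = 78.
Market 2: 8p₂ - p₁ = 216.
Eliminating p₂: 8×(1) + 2×(2) gives 62p₁ = 1056, so p₁ = 528/31.
Back-substitute into (2): p₂ = (216 + 1×528/31) / 8 = 903/31.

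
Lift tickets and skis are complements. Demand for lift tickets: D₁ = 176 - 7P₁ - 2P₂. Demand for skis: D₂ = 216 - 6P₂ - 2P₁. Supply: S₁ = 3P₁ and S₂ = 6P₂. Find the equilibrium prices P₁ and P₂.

Market 1: 176 - 7P₁ - 2P₂ = 3P₁ → 10P₁ + 2P₂ = 176.
Market 2: 12P₂ + 2P₁ = 216.
Eliminating P₂: 12×(1) − 2×(2) gives 116P₁ = 1680, so P₁ = 420/29.
Back-substitute into (2): P₂ = (216 − 2×420/29) / 12 = 452/29.

P₁ = 420/29, P₂ = 452/29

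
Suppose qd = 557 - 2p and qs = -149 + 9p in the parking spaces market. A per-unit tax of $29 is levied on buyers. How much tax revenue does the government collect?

Pre-tax equilibrium: p* = 706/11, q* = 4715/11.
Tax on buyers shifts demand to qd = 557 − 2(p + 29) = 499 - 2p.
499 - 2p = -149 + 9p gives seller price ps = 648/11; buyers pay pb = 648/11 + 29 = 967/11.
New quantity: q = 557 − 2(967/11) = 4193/11.
Revenue = 29 × 4193/11 = 121597/11.

Tax revenue = 121597/11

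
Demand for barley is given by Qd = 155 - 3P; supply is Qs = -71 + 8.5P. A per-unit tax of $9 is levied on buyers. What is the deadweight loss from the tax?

Pre-tax equilibrium: P* = 452/23, Q* = 2209/23.
Tax on buyers shifts demand to Qd = 155 − 3(P + 9) = 128 - 3P.
128 - 3P = -71 + 8.5P gives seller price Ps = 398/23; buyers pay Pb = 398/23 + 9 = 605/23.
New quantity: Q = 155 − 3(605/23) = 1750/23.
DWL = ½ × 9 × (2209/23 − 1750/23) = 4131/46.

Deadweight loss = 4131/46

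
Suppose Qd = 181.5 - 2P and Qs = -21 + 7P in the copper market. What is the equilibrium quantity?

Set Qd = Qs: 181.5 - 2P = -21 + 7P.
202.5 = 9P, so P* = 22.5.
Q* = 181.5 − 2(22.5) = 136.5.

Q* = 136.5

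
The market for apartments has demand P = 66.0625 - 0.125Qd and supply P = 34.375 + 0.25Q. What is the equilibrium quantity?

Q* = 84.5

Set the two price expressions equal: 66.0625 - 0.125Q = 34.375 + 0.25Q.
31.6875 = 0.375Q, so Q* = 84.5.
P* = 66.0625 − (0.125)(84.5) = 55.5.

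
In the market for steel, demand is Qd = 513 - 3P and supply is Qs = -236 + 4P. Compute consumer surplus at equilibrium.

Equilibrium: 513 - 3P = -236 + 4P gives P* = 107, Q* = 192.
Demand choke price (Qd = 0): P = 171.
CS = ½(171 − 107)(192) = 6144.

Consumer surplus = 6144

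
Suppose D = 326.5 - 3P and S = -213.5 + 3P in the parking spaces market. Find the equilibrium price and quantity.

Set D = S: 326.5 - 3P = -213.5 + 3P.
540 = 6P, so P* = 90.
Q* = 326.5 − 3(90) = 56.5.

P* = 90, Q* = 56.5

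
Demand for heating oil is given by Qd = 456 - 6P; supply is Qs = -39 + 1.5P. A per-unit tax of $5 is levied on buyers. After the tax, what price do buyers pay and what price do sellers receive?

Buyers pay $67, sellers receive $62

Pre-tax equilibrium: P* = 66, Q* = 60.
Tax on buyers shifts demand to Qd = 456 − 6(P + 5) = 426 - 6P.
426 - 6P = -39 + 1.5P gives seller price Ps = 62; buyers pay Pb = 62 + 5 = 67.
New quantity: Q = 456 − 6(67) = 54.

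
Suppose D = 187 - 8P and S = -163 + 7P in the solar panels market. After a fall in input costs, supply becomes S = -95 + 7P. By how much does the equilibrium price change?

ΔP = -68/15

Original equilibrium: P* = 70/3, Q* = 1/3.
New equilibrium: 187 - 8P = -95 + 7P, so 282 = 15P and P' = 18.8; Q' = 187 − 8(18.8) = 36.6.
Change in price: 18.8 − 70/3 = -68/15.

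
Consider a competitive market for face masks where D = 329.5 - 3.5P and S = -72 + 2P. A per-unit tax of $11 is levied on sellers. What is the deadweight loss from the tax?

Pre-tax equilibrium: P* = 73, Q* = 74.
Tax on sellers shifts supply to S = -72 + 2(P − 11) = -94 + 2P.
329.5 - 3.5P = -94 + 2P gives buyer price Pb = 77; sellers receive Ps = 77 − 11 = 66.
New quantity: Q = 329.5 − 3.5(77) = 60.
DWL = ½ × 11 × (74 − 60) = 77.

Deadweight loss = 77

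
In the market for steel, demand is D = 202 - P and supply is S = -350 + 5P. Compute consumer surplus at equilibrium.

Consumer surplus = 6050

Equilibrium: 202 - P = -350 + 5P gives P* = 92, Q* = 110.
Demand choke price (D = 0): P = 202.
CS = ½(202 − 92)(110) = 6050.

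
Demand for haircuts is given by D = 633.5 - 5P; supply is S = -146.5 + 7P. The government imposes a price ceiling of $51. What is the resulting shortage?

Shortage = 168

Equilibrium price would be P* = 65, so the ceiling at 51 binds.
At P = 51: D = 633.5 − 5(51) = 378.5, S = -146.5 + 7(51) = 210.5.
Shortage = 378.5 − 210.5 = 168.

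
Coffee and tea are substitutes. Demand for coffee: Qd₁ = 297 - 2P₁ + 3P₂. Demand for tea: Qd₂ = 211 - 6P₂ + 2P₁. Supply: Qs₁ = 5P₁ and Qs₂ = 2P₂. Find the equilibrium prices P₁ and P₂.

Market 1: 297 - 2P₁ + 3P₂ = 5P₁ → 7P₁ - 3P₂ = 297.
Market 2: 8P₂ - 2P₁ = 211.
Eliminating P₂: 8×(1) + 3×(2) gives 50P₁ = 3009, so P₁ = 60.18.
Back-substitute into (2): P₂ = (211 + 2×60.18) / 8 = 41.42.

P₁ = 60.18, P₂ = 41.42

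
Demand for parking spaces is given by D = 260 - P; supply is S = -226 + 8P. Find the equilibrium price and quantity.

Set D = S: 260 - P = -226 + 8P.
486 = 9P, so P* = 54.
Q* = 260 − 1(54) = 206.

P* = 54, Q* = 206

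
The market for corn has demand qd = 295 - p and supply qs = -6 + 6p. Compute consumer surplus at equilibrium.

Equilibrium: 295 - p = -6 + 6p gives p* = 43, q* = 252.
Demand choke price (qd = 0): p = 295.
CS = ½(295 − 43)(252) = 31752.

Consumer surplus = 31752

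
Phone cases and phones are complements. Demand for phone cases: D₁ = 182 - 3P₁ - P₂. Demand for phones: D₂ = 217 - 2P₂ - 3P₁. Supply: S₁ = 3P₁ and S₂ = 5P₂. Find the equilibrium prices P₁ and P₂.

P₁ = 1057/39, P₂ = 252/13

Market 1: 182 - 3P₁ - P₂ = 3P₁ → 6P₁ + P₂ = 182.
Market 2: 7P₂ + 3P₁ = 217.
Eliminating P₂: 7×(1) − 1×(2) gives 39P₁ = 1057, so P₁ = 1057/39.
Back-substitute into (2): P₂ = (217 − 3×1057/39) / 7 = 252/13.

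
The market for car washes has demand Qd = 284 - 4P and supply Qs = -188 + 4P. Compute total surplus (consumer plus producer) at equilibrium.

Total surplus = 576

Equilibrium: 284 - 4P = -188 + 4P gives P* = 59, Q* = 48.
Demand choke price: P = 71; supply starts at P = 47.
CS = ½(71 − 59)(48) = 288; PS = ½(59 − 47)(48) = 288.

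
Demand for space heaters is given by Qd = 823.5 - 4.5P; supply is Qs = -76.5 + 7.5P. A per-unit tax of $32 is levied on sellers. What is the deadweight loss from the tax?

Pre-tax equilibrium: P* = 75, Q* = 486.
Tax on sellers shifts supply to Qs = -76.5 + 7.5(P − 32) = -316.5 + 7.5P.
823.5 - 4.5P = -316.5 + 7.5P gives buyer price Pb = 95; sellers receive Ps = 95 − 32 = 63.
New quantity: Q = 823.5 − 4.5(95) = 396.
DWL = ½ × 32 × (486 − 396) = 1440.

Deadweight loss = 1440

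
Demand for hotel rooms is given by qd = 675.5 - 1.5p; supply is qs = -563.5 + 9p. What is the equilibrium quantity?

q* = 498.5

Set qd = qs: 675.5 - 1.5p = -563.5 + 9p.
1239 = 10.5p, so p* = 118.
q* = 675.5 − 1.5(118) = 498.5.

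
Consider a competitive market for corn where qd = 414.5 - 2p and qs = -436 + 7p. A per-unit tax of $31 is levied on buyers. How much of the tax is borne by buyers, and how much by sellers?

Pre-tax equilibrium: p* = 94.5, q* = 225.5.
Tax on buyers shifts demand to qd = 414.5 − 2(p + 31) = 352.5 - 2p.
352.5 - 2p = -436 + 7p gives seller price ps = 1577/18; buyers pay pb = 1577/18 + 31 = 2135/18.
New quantity: q = 414.5 − 2(2135/18) = 3191/18.
Buyer burden = 2135/18 − 94.5 = 217/9; seller burden = 94.5 − 1577/18 = 62/9.

Buyers bear 217/9, sellers bear 62/9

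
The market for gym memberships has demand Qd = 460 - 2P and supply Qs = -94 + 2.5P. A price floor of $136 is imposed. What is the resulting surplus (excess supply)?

Equilibrium price would be P* = 1108/9, so the floor at 136 binds.
At P = 136: Qd = 188, Qs = 246.
Surplus = 246 − 188 = 58.

Surplus = 58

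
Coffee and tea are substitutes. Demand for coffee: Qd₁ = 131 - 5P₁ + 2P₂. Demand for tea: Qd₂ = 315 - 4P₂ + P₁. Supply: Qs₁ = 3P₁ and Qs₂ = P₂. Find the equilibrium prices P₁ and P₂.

Market 1: 131 - 5P₁ + 2P₂ = 3P₁ → 8P₁ - 2P₂ = 131.
Market 2: 5P₂ - P₁ = 315.
Eliminating P₂: 5×(1) + 2×(2) gives 38P₁ = 1285, so P₁ = 1285/38.
Back-substitute into (2): P₂ = (315 + 1×1285/38) / 5 = 2651/38.

P₁ = 1285/38, P₂ = 2651/38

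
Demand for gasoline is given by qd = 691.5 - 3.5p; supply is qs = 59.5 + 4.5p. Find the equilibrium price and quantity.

Set qd = qs: 691.5 - 3.5p = 59.5 + 4.5p.
632 = 8p, so p* = 79.
q* = 691.5 − 3.5(79) = 415.

p* = 79, q* = 415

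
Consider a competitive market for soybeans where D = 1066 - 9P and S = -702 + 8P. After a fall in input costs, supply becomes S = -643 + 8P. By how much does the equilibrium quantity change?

Original equilibrium: P* = 104, Q* = 130.
New equilibrium: 1066 - 9P = -643 + 8P, so 1709 = 17P and P' = 1709/17; Q' = 1066 − 9(1709/17) = 2741/17.
Change in quantity: 2741/17 − 130 = 531/17.

ΔQ = 531/17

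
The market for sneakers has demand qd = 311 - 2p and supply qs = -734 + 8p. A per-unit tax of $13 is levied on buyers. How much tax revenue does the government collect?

Pre-tax equilibrium: p* = 104.5, q* = 102.
Tax on buyers shifts demand to qd = 311 − 2(p + 13) = 285 - 2p.
285 - 2p = -734 + 8p gives seller price ps = 101.9; buyers pay pb = 101.9 + 13 = 114.9.
New quantity: q = 311 − 2(114.9) = 81.2.
Revenue = 13 × 81.2 = 1055.6.

Tax revenue = 1055.6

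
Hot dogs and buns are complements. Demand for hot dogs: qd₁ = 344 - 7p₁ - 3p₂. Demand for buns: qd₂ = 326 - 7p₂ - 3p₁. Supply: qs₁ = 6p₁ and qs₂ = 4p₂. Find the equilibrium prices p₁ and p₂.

Market 1: 344 - 7p₁ - 3p₂ = 6p₁ → 13p₁ + 3p₂ = 344.
Market 2: 11p₂ + 3p₁ = 326.
Eliminating p₂: 11×(1) − 3×(2) gives 134p₁ = 2806, so p₁ = 1403/67.
Back-substitute into (2): p₂ = (326 − 3×1403/67) / 11 = 1603/67.

p₁ = 1403/67, p₂ = 1603/67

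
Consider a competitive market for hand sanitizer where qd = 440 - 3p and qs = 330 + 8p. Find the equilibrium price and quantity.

p* = 10, q* = 410

Set qd = qs: 440 - 3p = 330 + 8p.
110 = 11p, so p* = 10.
q* = 440 − 3(10) = 410.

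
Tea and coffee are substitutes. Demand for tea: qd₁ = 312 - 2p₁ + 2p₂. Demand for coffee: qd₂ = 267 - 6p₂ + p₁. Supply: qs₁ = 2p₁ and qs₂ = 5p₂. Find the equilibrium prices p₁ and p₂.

p₁ = 661/7, p₂ = 230/7

Market 1: 312 - 2p₁ + 2p₂ = 2p₁ → 4p₁ - 2p₂ = 312.
Market 2: 11p₂ - p₁ = 267.
Eliminating p₂: 11×(1) + 2×(2) gives 42p₁ = 3966, so p₁ = 661/7.
Back-substitute into (2): p₂ = (267 + 1×661/7) / 11 = 230/7.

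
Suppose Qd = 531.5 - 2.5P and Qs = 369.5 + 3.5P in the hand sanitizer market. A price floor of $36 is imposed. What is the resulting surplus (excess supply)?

Equilibrium price would be P* = 27, so the floor at 36 binds.
At P = 36: Qd = 441.5, Qs = 495.5.
Surplus = 495.5 − 441.5 = 54.

Surplus = 54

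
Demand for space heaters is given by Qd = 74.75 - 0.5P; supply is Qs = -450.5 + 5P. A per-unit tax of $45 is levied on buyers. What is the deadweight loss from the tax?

Deadweight loss = 10125/22

Pre-tax equilibrium: P* = 95.5, Q* = 27.
Tax on buyers shifts demand to Qd = 74.75 − 0.5(P + 45) = 52.25 - 0.5P.
52.25 - 0.5P = -450.5 + 5P gives seller price Ps = 2011/22; buyers pay Pb = 2011/22 + 45 = 3001/22.
New quantity: Q = 74.75 − 0.5(3001/22) = 72/11.
DWL = ½ × 45 × (27 − 72/11) = 10125/22.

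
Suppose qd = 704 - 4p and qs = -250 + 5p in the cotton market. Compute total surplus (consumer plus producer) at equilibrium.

Equilibrium: 704 - 4p = -250 + 5p gives p* = 106, q* = 280.
Demand choke price: p = 176; supply starts at p = 50.
CS = ½(176 − 106)(280) = 9800; PS = ½(106 − 50)(280) = 7840.

Total surplus = 17640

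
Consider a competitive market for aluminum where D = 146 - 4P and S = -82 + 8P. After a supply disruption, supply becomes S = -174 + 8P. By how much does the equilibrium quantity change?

ΔQ = -92/3

Original equilibrium: P* = 19, Q* = 70.
New equilibrium: 146 - 4P = -174 + 8P, so 320 = 12P and P' = 80/3; Q' = 146 − 4(80/3) = 118/3.
Change in quantity: 118/3 − 70 = -92/3.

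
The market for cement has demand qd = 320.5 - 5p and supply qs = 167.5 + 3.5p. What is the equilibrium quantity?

Set qd = qs: 320.5 - 5p = 167.5 + 3.5p.
153 = 8.5p, so p* = 18.
q* = 320.5 − 5(18) = 230.5.

q* = 230.5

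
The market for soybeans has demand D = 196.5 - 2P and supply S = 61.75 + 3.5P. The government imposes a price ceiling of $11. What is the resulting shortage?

Shortage = 74.25

Equilibrium price would be P* = 24.5, so the ceiling at 11 binds.
At P = 11: D = 196.5 − 2(11) = 174.5, S = 61.75 + 3.5(11) = 100.25.
Shortage = 174.5 − 100.25 = 74.25.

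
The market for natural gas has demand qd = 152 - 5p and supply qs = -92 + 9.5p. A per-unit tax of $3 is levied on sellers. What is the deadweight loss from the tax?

Deadweight loss = 855/58

Pre-tax equilibrium: p* = 488/29, q* = 1968/29.
Tax on sellers shifts supply to qs = -92 + 9.5(p − 3) = -120.5 + 9.5p.
152 - 5p = -120.5 + 9.5p gives buyer price pb = 545/29; sellers receive ps = 545/29 − 3 = 458/29.
New quantity: q = 152 − 5(545/29) = 1683/29.
DWL = ½ × 3 × (1968/29 − 1683/29) = 855/58.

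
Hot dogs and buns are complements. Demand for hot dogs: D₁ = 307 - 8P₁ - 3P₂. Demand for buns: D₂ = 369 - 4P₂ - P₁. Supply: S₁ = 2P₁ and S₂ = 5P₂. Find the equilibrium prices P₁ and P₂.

P₁ = 552/29, P₂ = 3383/87

Market 1: 307 - 8P₁ - 3P₂ = 2P₁ → 10P₁ + 3P₂ = 307.
Market 2: 9P₂ + P₁ = 369.
Eliminating P₂: 9×(1) − 3×(2) gives 87P₁ = 1656, so P₁ = 552/29.
Back-substitute into (2): P₂ = (369 − 1×552/29) / 9 = 3383/87.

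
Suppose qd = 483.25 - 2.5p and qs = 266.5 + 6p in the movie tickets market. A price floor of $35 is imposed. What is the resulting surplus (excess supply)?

Surplus = 80.75

Equilibrium price would be p* = 25.5, so the floor at 35 binds.
At p = 35: qd = 395.75, qs = 476.5.
Surplus = 476.5 − 395.75 = 80.75.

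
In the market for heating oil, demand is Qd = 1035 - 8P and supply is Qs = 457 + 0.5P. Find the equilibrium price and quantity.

Set Qd = Qs: 1035 - 8P = 457 + 0.5P.
578 = 8.5P, so P* = 68.
Q* = 1035 − 8(68) = 491.

P* = 68, Q* = 491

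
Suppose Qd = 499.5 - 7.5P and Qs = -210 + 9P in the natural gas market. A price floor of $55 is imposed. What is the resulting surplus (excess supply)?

Equilibrium price would be P* = 43, so the floor at 55 binds.
At P = 55: Qd = 87, Qs = 285.
Surplus = 285 − 87 = 198.

Surplus = 198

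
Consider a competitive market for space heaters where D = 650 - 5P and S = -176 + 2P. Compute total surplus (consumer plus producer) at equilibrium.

Equilibrium: 650 - 5P = -176 + 2P gives P* = 118, Q* = 60.
Demand choke price: P = 130; supply starts at P = 88.
CS = ½(130 − 118)(60) = 360; PS = ½(118 − 88)(60) = 900.

Total surplus = 1260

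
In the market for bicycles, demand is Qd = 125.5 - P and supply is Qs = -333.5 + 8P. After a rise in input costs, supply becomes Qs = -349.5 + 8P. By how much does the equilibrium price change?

ΔP = 16/9

Original equilibrium: P* = 51, Q* = 74.5.
New equilibrium: 125.5 - P = -349.5 + 8P, so 475 = 9P and P' = 475/9; Q' = 125.5 − 1(475/9) = 1309/18.
Change in price: 475/9 − 51 = 16/9.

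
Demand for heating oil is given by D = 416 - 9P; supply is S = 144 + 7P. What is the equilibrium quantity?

Set D = S: 416 - 9P = 144 + 7P.
272 = 16P, so P* = 17.
Q* = 416 − 9(17) = 263.

Q* = 263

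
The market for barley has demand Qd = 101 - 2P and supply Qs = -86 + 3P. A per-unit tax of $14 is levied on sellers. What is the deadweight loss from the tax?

Deadweight loss = 117.6

Pre-tax equilibrium: P* = 37.4, Q* = 26.2.
Tax on sellers shifts supply to Qs = -86 + 3(P − 14) = -128 + 3P.
101 - 2P = -128 + 3P gives buyer price Pb = 45.8; sellers receive Ps = 45.8 − 14 = 31.8.
New quantity: Q = 101 − 2(45.8) = 9.4.
DWL = ½ × 14 × (26.2 − 9.4) = 117.6.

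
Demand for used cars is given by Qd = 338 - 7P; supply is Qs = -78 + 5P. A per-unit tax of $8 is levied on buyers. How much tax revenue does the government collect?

Tax revenue = 576

Pre-tax equilibrium: P* = 104/3, Q* = 286/3.
Tax on buyers shifts demand to Qd = 338 − 7(P + 8) = 282 - 7P.
282 - 7P = -78 + 5P gives seller price Ps = 30; buyers pay Pb = 30 + 8 = 38.
New quantity: Q = 338 − 7(38) = 72.
Revenue = 8 × 72 = 576.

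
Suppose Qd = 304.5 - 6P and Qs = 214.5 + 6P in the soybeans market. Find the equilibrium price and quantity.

P* = 7.5, Q* = 259.5

Set Qd = Qs: 304.5 - 6P = 214.5 + 6P.
90 = 12P, so P* = 7.5.
Q* = 304.5 − 6(7.5) = 259.5.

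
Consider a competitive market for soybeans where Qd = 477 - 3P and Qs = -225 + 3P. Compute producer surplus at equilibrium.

Equilibrium: 477 - 3P = -225 + 3P gives P* = 117, Q* = 126.
Supply starts at P = 75 (where Qs = 0).
PS = ½(117 − 75)(126) = 2646.

Producer surplus = 2646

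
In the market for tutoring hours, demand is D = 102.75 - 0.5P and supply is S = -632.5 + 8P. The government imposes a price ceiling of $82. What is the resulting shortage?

Shortage = 38.25

Equilibrium price would be P* = 86.5, so the ceiling at 82 binds.
At P = 82: D = 102.75 − 0.5(82) = 61.75, S = -632.5 + 8(82) = 23.5.
Shortage = 61.75 − 23.5 = 38.25.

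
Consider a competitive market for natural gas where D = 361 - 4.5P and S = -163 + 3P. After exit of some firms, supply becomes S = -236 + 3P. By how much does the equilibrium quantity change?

ΔQ = -43.8

Original equilibrium: P* = 1048/15, Q* = 46.6.
New equilibrium: 361 - 4.5P = -236 + 3P, so 597 = 7.5P and P' = 79.6; Q' = 361 − 4.5(79.6) = 2.8.
Change in quantity: 2.8 − 46.6 = -43.8.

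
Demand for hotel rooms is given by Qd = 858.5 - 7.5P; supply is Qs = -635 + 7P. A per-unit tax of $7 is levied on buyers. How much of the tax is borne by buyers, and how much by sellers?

Buyers bear 98/29, sellers bear 105/29

Pre-tax equilibrium: P* = 103, Q* = 86.
Tax on buyers shifts demand to Qd = 858.5 − 7.5(P + 7) = 806 - 7.5P.
806 - 7.5P = -635 + 7P gives seller price Ps = 2882/29; buyers pay Pb = 2882/29 + 7 = 3085/29.
New quantity: Q = 858.5 − 7.5(3085/29) = 1759/29.
Buyer burden = 3085/29 − 103 = 98/29; seller burden = 103 − 2882/29 = 105/29.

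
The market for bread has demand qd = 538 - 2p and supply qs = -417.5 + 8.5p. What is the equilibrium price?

Set qd = qs: 538 - 2p = -417.5 + 8.5p.
955.5 = 10.5p, so p* = 91.
q* = 538 − 2(91) = 356.

p* = 91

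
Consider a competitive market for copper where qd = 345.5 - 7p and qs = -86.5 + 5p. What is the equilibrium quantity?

q* = 93.5

Set qd = qs: 345.5 - 7p = -86.5 + 5p.
432 = 12p, so p* = 36.
q* = 345.5 − 7(36) = 93.5.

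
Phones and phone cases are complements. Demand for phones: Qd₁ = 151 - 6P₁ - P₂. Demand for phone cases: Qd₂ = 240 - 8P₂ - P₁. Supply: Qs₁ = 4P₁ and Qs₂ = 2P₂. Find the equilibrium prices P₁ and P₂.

P₁ = 1270/99, P₂ = 2249/99

Market 1: 151 - 6P₁ - P₂ = 4P₁ → 10P₁ + P₂ = 151.
Market 2: 10P₂ + P₁ = 240.
Eliminating P₂: 10×(1) − 1×(2) gives 99P₁ = 1270, so P₁ = 1270/99.
Back-substitute into (2): P₂ = (240 − 1×1270/99) / 10 = 2249/99.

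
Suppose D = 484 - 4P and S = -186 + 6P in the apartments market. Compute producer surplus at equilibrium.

Equilibrium: 484 - 4P = -186 + 6P gives P* = 67, Q* = 216.
Supply starts at P = 31 (where S = 0).
PS = ½(67 − 31)(216) = 3888.

Producer surplus = 3888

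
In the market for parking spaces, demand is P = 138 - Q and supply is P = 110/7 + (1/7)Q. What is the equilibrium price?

Set the two price expressions equal: 138 - Q = 110/7 + (1/7)Q.
856/7 = (8/7)Q, so Q* = 107.
P* = 138 − (1)(107) = 31.

P* = 31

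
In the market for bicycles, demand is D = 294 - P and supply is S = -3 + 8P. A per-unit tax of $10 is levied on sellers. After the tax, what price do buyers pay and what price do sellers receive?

Buyers pay 377/9, sellers receive 287/9

Pre-tax equilibrium: P* = 33, Q* = 261.
Tax on sellers shifts supply to S = -3 + 8(P − 10) = -83 + 8P.
294 - P = -83 + 8P gives buyer price Pb = 377/9; sellers receive Ps = 377/9 − 10 = 287/9.
New quantity: Q = 294 − 1(377/9) = 2269/9.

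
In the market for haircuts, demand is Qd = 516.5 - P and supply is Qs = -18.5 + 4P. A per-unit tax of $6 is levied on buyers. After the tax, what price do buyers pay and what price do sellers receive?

Pre-tax equilibrium: P* = 107, Q* = 409.5.
Tax on buyers shifts demand to Qd = 516.5 − 1(P + 6) = 510.5 - P.
510.5 - P = -18.5 + 4P gives seller price Ps = 105.8; buyers pay Pb = 105.8 + 6 = 111.8.
New quantity: Q = 516.5 − 1(111.8) = 404.7.

Buyers pay $111.8, sellers receive $105.8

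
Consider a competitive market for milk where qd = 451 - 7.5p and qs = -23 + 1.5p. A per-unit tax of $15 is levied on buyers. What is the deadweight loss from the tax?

Deadweight loss = 140.625

Pre-tax equilibrium: p* = 158/3, q* = 56.
Tax on buyers shifts demand to qd = 451 − 7.5(p + 15) = 338.5 - 7.5p.
338.5 - 7.5p = -23 + 1.5p gives seller price ps = 241/6; buyers pay pb = 241/6 + 15 = 331/6.
New quantity: q = 451 − 7.5(331/6) = 37.25.
DWL = ½ × 15 × (56 − 37.25) = 140.625.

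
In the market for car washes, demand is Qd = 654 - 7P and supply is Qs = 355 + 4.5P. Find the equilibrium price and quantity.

Set Qd = Qs: 654 - 7P = 355 + 4.5P.
299 = 11.5P, so P* = 26.
Q* = 654 − 7(26) = 472.

P* = 26, Q* = 472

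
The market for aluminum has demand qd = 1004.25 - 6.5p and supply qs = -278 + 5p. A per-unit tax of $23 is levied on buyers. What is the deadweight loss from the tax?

Pre-tax equilibrium: p* = 111.5, q* = 279.5.
Tax on buyers shifts demand to qd = 1004.25 − 6.5(p + 23) = 854.75 - 6.5p.
854.75 - 6.5p = -278 + 5p gives seller price ps = 98.5; buyers pay pb = 98.5 + 23 = 121.5.
New quantity: q = 1004.25 − 6.5(121.5) = 214.5.
DWL = ½ × 23 × (279.5 − 214.5) = 747.5.

Deadweight loss = 747.5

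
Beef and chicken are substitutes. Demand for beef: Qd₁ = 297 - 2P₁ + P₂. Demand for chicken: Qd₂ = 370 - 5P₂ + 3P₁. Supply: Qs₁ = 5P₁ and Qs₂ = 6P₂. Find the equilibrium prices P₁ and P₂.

P₁ = 3637/74, P₂ = 3481/74

Market 1: 297 - 2P₁ + P₂ = 5P₁ → 7P₁ - P₂ = 297.
Market 2: 11P₂ - 3P₁ = 370.
Eliminating P₂: 11×(1) + 1×(2) gives 74P₁ = 3637, so P₁ = 3637/74.
Back-substitute into (2): P₂ = (370 + 3×3637/74) / 11 = 3481/74.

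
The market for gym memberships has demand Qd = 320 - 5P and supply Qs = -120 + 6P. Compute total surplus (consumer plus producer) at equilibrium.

Total surplus = 2640

Equilibrium: 320 - 5P = -120 + 6P gives P* = 40, Q* = 120.
Demand choke price: P = 64; supply starts at P = 20.
CS = ½(64 − 40)(120) = 1440; PS = ½(40 − 20)(120) = 1200.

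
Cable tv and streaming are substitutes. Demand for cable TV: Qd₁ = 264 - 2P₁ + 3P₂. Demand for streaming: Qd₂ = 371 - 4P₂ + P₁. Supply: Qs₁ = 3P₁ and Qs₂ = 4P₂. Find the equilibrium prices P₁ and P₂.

P₁ = 3225/37, P₂ = 2119/37

Market 1: 264 - 2P₁ + 3P₂ = 3P₁ → 5P₁ - 3P₂ = 264.
Market 2: 8P₂ - P₁ = 371.
Eliminating P₂: 8×(1) + 3×(2) gives 37P₁ = 3225, so P₁ = 3225/37.
Back-substitute into (2): P₂ = (371 + 1×3225/37) / 8 = 2119/37.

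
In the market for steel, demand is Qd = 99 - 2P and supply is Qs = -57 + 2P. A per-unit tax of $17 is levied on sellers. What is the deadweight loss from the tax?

Pre-tax equilibrium: P* = 39, Q* = 21.
Tax on sellers shifts supply to Qs = -57 + 2(P − 17) = -91 + 2P.
99 - 2P = -91 + 2P gives buyer price Pb = 47.5; sellers receive Ps = 47.5 − 17 = 30.5.
New quantity: Q = 99 − 2(47.5) = 4.
DWL = ½ × 17 × (21 − 4) = 144.5.

Deadweight loss = 144.5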